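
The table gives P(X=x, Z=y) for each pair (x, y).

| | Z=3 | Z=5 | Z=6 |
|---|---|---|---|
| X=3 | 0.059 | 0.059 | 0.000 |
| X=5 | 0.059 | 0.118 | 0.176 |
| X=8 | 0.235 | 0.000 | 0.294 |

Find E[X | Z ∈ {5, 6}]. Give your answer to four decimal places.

6.1808

P(Z ∈ {5, 6}) = 0.647.
Σ X·P over the event = 3·(0.059) + 5·(0.118) + 5·(0.176) + 8·(0.294) = 3.999.
E[X | Z ∈ {5, 6}] = (3.999) / (0.647) = 6.1808.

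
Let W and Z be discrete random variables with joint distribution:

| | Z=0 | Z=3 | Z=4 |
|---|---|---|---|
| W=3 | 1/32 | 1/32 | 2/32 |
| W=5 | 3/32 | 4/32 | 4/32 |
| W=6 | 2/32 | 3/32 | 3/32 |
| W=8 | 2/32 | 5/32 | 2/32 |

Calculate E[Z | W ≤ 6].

60/23

P(W ≤ 6) = 23/32.
Summing Z·P(W=x,Z=y) over the conditioning event gives 15/8.
E[Z | W ≤ 6] = (15/8) / (23/32) = 60/23.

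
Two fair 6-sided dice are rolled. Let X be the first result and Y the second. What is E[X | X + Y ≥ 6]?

53/13

P(X + Y ≥ 6) = 13/18.
Summing X·P(x,y) over outcomes with X + Y ≥ 6 gives 53/18.
E[X | X + Y ≥ 6] = (53/18) / (13/18) = 53/13.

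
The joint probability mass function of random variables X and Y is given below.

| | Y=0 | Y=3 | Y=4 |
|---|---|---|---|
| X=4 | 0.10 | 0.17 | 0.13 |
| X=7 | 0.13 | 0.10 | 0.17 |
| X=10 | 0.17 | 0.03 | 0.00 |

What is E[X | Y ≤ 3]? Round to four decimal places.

6.7000

P(Y ≤ 3) = 0.70.
Summing X·P(X=x,Y=y) over the conditioning event gives 4.69.
E[X | Y ≤ 3] = (4.69) / (0.70) = 6.7000.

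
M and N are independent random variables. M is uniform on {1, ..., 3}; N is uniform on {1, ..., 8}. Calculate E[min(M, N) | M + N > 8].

Outcomes with M + N > 8: (1,8), (2,7), (2,8), (3,6), (3,7), (3,8), each with probability 1/24.
E[min(M, N) | M + N > 8] = (1 + 2 + 2 + 3 + 3 + 3) / 6 = 7/3.

7/3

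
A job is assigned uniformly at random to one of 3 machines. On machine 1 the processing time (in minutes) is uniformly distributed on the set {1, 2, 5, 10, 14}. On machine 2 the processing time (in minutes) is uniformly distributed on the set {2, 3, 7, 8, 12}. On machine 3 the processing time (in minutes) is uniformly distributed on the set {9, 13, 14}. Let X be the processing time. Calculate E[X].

124/15

E[X | machine 1] = (1+2+5+10+14)/5 = 32/5.
E[X | machine 2] = (2+3+7+8+12)/5 = 32/5.
E[X | machine 3] = (9+13+14)/3 = 12.
By the law of total expectation,
E[X] = (1/3)·(32/5) + (1/3)·(32/5) + (1/3)·(12) = 124/15.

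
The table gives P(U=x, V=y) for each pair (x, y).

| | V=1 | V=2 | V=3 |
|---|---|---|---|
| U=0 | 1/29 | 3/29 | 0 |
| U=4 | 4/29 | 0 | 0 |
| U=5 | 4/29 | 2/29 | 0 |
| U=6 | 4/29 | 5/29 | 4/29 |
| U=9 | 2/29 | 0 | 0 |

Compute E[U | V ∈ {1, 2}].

118/25

P(V ∈ {1, 2}) = 25/29.
Σ U·P over the event = 0·(1/29) + 0·(3/29) + 4·(4/29) + 5·(4/29) + 5·(2/29) + 6·(4/29) + 6·(5/29) + 9·(2/29) = 118/29.
E[U | V ∈ {1, 2}] = (118/29) / (25/29) = 118/25.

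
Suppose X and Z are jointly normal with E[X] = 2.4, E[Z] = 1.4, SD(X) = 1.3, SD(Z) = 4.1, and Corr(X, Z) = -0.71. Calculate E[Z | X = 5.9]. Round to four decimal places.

The regression of Z on X has slope ρ·σ_Z/σ_X and passes through (μ_X, μ_Z).
E[Z | X=5.9] = 1.4 + (-0.71)·(4.1/1.3)·(5.9 − (2.4)) = 1.4 + (-2.23923)·(3.5) = -6.4373.

-6.4373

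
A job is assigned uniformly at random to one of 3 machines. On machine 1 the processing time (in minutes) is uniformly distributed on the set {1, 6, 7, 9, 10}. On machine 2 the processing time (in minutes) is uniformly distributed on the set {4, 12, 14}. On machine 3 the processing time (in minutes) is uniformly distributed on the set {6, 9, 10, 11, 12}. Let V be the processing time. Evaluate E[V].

131/15

E[V | machine 1] = (1+6+7+9+10)/5 = 33/5.
E[V | machine 2] = (4+12+14)/3 = 10.
E[V | machine 3] = (6+9+10+11+12)/5 = 48/5.
E[V] = (1/3)·(33/5) + (1/3)·(10) + (1/3)·(48/5) = 131/15.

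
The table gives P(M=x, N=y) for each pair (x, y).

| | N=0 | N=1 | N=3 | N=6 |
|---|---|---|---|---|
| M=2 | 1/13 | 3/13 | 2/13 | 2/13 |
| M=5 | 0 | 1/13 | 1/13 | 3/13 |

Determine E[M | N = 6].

19/5

P(N = 6) = 5/13.
Summing M·P(M=x,N=y) over the conditioning event gives 19/13.
E[M | N = 6] = (19/13) / (5/13) = 19/5.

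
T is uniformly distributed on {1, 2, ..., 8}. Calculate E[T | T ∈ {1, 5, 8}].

P(T ∈ {1, 5, 8}) = 3/8.
Σ over the event: 1·1/8 + 5·1/8 + 8·1/8 = 7/4.
E[T | T ∈ {1, 5, 8}] = (7/4) / (3/8) = 14/3.

14/3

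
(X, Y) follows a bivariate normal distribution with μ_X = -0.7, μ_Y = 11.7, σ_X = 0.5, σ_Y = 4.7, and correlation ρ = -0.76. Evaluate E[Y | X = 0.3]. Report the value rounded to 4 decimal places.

4.5560

For a bivariate normal, E[Y | X=x] = μ_Y + ρ·(σ_Y/σ_X)·(x − μ_X).
E[Y | X=0.3] = 11.7 + (-0.76)·(4.7/0.5)·(0.3 − (-0.7)) = 11.7 + (-7.144)·(1) = 4.5560.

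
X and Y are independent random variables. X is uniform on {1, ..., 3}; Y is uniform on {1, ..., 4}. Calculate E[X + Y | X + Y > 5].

Outcomes with X + Y > 5: (2,4), (3,3), (3,4), each with probability 1/12.
E[X + Y | X + Y > 5] = (6 + 6 + 7) / 3 = 19/3.

19/3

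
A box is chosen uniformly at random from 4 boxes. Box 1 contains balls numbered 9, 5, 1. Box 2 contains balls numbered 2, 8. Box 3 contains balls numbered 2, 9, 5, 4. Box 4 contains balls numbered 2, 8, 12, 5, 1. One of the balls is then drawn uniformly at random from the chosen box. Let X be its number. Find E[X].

103/20

E[X | box 1] = (9+5+1)/3 = 5.
E[X | box 2] = (2+8)/2 = 5.
E[X | box 3] = (2+9+5+4)/4 = 5.
E[X | box 4] = (2+8+12+5+1)/5 = 28/5.
By the law of total expectation,
E[X] = (1/4)·(5) + (1/4)·(5) + (1/4)·(5) + (1/4)·(28/5) = 103/20.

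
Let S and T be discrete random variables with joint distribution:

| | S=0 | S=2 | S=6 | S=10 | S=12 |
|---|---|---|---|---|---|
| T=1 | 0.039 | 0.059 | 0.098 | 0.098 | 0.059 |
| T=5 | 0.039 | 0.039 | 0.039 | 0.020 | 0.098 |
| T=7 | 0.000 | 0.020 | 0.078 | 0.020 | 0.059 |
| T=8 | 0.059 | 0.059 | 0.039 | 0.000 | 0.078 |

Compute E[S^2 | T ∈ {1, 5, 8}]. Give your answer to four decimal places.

P(T ∈ {1, 5, 8}) = 0.823.
Summing S^2·P(S=x,T=y) over the conditioning event gives 52.604.
E[S^2 | T ∈ {1, 5, 8}] = (52.604) / (0.823) = 63.9174.

63.9174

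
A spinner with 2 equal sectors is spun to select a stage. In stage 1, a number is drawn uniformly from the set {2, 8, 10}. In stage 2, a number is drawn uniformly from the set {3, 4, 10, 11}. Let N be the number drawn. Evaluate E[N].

E[N | stage 1] = (2+8+10)/3 = 20/3.
E[N | stage 2] = (3+4+10+11)/4 = 7.
E[N] = (1/2)·(20/3) + (1/2)·(7) = 41/6.

41/6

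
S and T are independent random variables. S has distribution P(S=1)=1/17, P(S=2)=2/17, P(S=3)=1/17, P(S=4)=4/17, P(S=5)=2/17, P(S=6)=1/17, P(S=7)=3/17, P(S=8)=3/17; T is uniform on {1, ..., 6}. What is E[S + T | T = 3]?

8

P(T = 3) = 1/6.
Summing (S+T)·P(x,y) over outcomes with T = 3 gives 4/3.
E[S + T | T = 3] = (4/3) / (1/6) = 8.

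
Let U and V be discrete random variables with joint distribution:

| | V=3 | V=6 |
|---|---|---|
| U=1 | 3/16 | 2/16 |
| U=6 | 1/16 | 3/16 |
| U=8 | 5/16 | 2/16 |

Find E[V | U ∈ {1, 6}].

14/3

P(U ∈ {1, 6}) = 9/16.
Summing V·P(U=x,V=y) over the conditioning event gives 21/8.
E[V | U ∈ {1, 6}] = (21/8) / (9/16) = 14/3.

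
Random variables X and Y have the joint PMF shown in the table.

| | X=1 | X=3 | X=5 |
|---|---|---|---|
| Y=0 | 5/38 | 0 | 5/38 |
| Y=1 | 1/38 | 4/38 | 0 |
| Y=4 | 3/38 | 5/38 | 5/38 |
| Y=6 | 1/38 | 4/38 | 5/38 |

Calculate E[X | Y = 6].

P(Y = 6) = 5/19.
Σ X·P over the event = 1·(1/38) + 3·(4/38) + 5·(5/38) = 1.
E[X | Y = 6] = (1) / (5/19) = 19/5.

19/5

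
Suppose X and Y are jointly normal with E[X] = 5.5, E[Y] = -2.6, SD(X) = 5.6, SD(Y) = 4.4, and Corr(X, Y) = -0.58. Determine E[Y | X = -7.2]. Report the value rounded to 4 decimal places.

3.1876

The regression of Y on X has slope ρ·σ_Y/σ_X and passes through (μ_X, μ_Y).
E[Y | X=-7.2] = -2.6 + (-0.58)·(4.4/5.6)·(-7.2 − (5.5)) = -2.6 + (-0.455714)·(-12.7) = 3.1876.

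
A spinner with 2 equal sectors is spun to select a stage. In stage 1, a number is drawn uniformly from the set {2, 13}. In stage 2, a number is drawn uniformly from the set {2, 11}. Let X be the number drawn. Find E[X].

E[X | stage 1] = (2+13)/2 = 15/2.
E[X | stage 2] = (2+11)/2 = 13/2.
By the law of total expectation,
E[X] = (1/2)·(15/2) + (1/2)·(13/2) = 7.

7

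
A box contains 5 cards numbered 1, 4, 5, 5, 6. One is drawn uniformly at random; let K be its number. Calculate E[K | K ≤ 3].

P(K ≤ 3) = 1/5.
Σ over the event: 1·1/5 = 1/5.
E[K | K ≤ 3] = (1/5) / (1/5) = 1.

1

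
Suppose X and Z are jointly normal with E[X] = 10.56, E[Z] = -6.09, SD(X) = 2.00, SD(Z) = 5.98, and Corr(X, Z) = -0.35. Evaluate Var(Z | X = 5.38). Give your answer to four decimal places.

31.3798

For a bivariate normal, Var(Z | X=x) = σ_Z²(1 − ρ²).
Var(Z | X=5.38) = (5.98)²·(1 − (-0.35)²) = 35.7604·0.8775 = 31.3798.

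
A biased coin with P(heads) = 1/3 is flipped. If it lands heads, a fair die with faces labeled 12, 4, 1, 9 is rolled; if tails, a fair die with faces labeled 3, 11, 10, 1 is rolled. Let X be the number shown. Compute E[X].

19/3

E[X | heads] = (12+4+1+9)/4 = 13/2.
E[X | tails] = (3+11+10+1)/4 = 25/4.
By the law of total expectation,
E[X] = (1/3)·(13/2) + (2/3)·(25/4) = 19/3.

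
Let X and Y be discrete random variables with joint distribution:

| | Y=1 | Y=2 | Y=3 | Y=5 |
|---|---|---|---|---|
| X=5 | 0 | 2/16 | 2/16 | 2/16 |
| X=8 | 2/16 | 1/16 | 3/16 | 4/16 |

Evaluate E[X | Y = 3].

P(Y = 3) = 5/16.
Σ X·P over the event = 5·(2/16) + 8·(3/16) = 17/8.
E[X | Y = 3] = (17/8) / (5/16) = 34/5.

34/5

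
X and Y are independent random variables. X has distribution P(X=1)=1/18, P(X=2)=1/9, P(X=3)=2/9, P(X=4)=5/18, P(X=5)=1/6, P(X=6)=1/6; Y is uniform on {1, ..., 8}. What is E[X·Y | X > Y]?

145/13

P(X > Y) = 13/36.
Summing XY·P(x,y) over outcomes with X > Y gives 145/36.
E[X·Y | X > Y] = (145/36) / (13/36) = 145/13.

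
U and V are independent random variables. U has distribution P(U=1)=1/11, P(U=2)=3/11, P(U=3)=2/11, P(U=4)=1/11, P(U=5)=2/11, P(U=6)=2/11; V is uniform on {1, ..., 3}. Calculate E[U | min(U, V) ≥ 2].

19/5

P(min(U, V) ≥ 2) = 20/33.
Summing U·P(x,y) over outcomes with min(U, V) ≥ 2 gives 76/33.
E[U | min(U, V) ≥ 2] = (76/33) / (20/33) = 19/5.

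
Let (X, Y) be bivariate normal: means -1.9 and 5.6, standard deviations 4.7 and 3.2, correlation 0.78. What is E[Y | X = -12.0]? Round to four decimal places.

For a bivariate normal, E[Y | X=x] = μ_Y + ρ·(σ_Y/σ_X)·(x − μ_X).
E[Y | X=-12.0] = 5.6 + (0.78)·(3.2/4.7)·(-12.0 − (-1.9)) = 5.6 + (0.53106)·(-10.1) = 0.2363.

0.2363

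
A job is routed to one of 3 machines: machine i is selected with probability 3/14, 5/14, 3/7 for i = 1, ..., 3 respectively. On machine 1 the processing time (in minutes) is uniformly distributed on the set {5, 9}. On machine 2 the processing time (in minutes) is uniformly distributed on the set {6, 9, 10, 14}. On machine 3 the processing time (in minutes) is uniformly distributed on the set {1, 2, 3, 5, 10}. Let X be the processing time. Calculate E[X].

1899/280

E[X | machine 1] = (5+9)/2 = 7.
E[X | machine 2] = (6+9+10+14)/4 = 39/4.
E[X | machine 3] = (1+2+3+5+10)/5 = 21/5.
E[X] = (3/14)·(7) + (5/14)·(39/4) + (3/7)·(21/5) = 1899/280.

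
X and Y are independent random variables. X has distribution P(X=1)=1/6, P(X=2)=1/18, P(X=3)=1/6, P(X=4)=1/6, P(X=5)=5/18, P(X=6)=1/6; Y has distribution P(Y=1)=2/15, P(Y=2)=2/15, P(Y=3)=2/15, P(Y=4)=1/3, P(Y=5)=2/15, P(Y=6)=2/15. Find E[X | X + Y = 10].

P(X + Y = 10) = 31/270.
Summing X·P(x,y) over outcomes with X + Y = 10 gives 82/135.
E[X | X + Y = 10] = (82/135) / (31/270) = 164/31.

164/31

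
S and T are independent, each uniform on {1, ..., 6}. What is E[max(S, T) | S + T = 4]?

8/3

Outcomes with S + T = 4: (1,3), (2,2), (3,1), each with probability 1/36.
E[max(S, T) | S + T = 4] = (3 + 2 + 3) / 3 = 8/3.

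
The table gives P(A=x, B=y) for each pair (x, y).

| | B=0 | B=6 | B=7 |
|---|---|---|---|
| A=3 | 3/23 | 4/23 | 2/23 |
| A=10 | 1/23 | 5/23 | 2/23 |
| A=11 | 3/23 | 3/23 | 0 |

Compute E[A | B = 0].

P(B = 0) = 7/23.
Σ A·P over the event = 3·(3/23) + 10·(1/23) + 11·(3/23) = 52/23.
E[A | B = 0] = (52/23) / (7/23) = 52/7.

52/7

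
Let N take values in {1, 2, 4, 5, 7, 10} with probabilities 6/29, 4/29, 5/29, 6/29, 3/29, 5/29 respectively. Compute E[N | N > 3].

121/19

P(N > 3) = 19/29.
Σ over the event: 4·5/29 + 5·6/29 + 7·3/29 + 10·5/29 = 121/29.
E[N | N > 3] = (121/29) / (19/29) = 121/19.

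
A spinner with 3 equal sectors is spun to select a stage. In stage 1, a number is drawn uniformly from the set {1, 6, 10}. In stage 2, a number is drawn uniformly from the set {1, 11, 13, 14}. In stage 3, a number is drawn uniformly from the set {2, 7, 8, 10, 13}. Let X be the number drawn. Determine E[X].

281/36

E[X | stage 1] = (1+6+10)/3 = 17/3.
E[X | stage 2] = (1+11+13+14)/4 = 39/4.
E[X | stage 3] = (2+7+8+10+13)/5 = 8.
E[X] = (1/3)·(17/3) + (1/3)·(39/4) + (1/3)·(8) = 281/36.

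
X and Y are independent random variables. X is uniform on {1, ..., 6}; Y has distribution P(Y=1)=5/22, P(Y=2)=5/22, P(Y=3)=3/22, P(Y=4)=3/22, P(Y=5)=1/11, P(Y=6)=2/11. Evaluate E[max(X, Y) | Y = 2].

11/3

P(Y = 2) = 5/22.
Summing max(X,Y)·P(x,y) over outcomes with Y = 2 gives 5/6.
E[max(X, Y) | Y = 2] = (5/6) / (5/22) = 11/3.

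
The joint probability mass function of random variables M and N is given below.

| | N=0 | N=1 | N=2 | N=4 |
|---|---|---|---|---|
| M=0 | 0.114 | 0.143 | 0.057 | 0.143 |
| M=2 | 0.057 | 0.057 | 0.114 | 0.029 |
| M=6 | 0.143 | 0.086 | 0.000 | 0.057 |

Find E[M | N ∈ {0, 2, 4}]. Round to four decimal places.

P(N ∈ {0, 2, 4}) = 0.714.
Σ M·P over the event = 0·(0.114) + 0·(0.057) + 0·(0.143) + 2·(0.057) + 2·(0.114) + 2·(0.029) + 6·(0.143) + 6·(0.057) = 1.600.
E[M | N ∈ {0, 2, 4}] = (1.600) / (0.714) = 2.2409.

2.2409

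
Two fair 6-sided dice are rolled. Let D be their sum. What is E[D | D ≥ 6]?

P(D ≥ 6) = 13/18.
Σ over the event: 6·5/36 + 7·1/6 + 8·5/36 + 9·1/9 + 10·1/12 + 11·1/18 + 12·1/36 = 53/9.
E[D | D ≥ 6] = (53/9) / (13/18) = 106/13.

106/13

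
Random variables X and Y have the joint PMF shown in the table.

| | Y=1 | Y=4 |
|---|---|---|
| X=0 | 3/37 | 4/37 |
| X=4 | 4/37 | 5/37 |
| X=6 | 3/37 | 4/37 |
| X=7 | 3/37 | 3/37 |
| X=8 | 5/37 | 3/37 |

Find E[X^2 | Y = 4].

P(Y = 4) = 19/37.
Σ X^2·P over the event = 0·(4/37) + 16·(5/37) + 36·(4/37) + 49·(3/37) + 64·(3/37) = 563/37.
E[X^2 | Y = 4] = (563/37) / (19/37) = 563/19.

563/19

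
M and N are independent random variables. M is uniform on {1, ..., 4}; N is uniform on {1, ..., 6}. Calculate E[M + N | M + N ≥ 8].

P(M + N ≥ 8) = 1/4.
Summing (M+N)·P(x,y) over outcomes with M + N ≥ 8 gives 13/6.
E[M + N | M + N ≥ 8] = (13/6) / (1/4) = 26/3.

26/3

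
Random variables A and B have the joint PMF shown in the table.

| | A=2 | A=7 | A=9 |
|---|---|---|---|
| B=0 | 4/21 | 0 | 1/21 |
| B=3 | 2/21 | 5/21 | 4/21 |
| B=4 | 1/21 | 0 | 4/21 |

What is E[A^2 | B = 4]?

P(B = 4) = 5/21.
Σ A^2·P over the event = 4·(1/21) + 81·(4/21) = 328/21.
E[A^2 | B = 4] = (328/21) / (5/21) = 328/5.

328/5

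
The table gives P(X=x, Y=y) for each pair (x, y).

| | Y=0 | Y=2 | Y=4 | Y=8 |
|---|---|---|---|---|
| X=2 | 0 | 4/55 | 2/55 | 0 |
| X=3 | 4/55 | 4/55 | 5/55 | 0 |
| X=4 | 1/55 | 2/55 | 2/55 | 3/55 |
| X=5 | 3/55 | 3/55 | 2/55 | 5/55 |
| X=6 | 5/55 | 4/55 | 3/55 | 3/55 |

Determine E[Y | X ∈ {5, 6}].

7/2

P(X ∈ {5, 6}) = 28/55.
Σ Y·P over the event = 0·(3/55) + 2·(3/55) + 4·(2/55) + 8·(5/55) + 0·(5/55) + 2·(4/55) + 4·(3/55) + 8·(3/55) = 98/55.
E[Y | X ∈ {5, 6}] = (98/55) / (28/55) = 7/2.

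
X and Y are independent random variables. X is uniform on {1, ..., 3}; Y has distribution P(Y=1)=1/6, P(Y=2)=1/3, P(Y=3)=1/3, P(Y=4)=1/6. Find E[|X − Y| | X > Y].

P(X > Y) = 2/9.
Summing |X−Y|·P(x,y) over outcomes with X > Y gives 5/18.
E[|X − Y| | X > Y] = (5/18) / (2/9) = 5/4.

5/4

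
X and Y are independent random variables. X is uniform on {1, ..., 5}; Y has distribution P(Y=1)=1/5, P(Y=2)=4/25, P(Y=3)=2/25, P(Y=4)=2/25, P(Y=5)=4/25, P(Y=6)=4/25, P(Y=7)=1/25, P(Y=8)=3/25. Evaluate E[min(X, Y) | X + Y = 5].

19/13

P(X + Y = 5) = 13/125.
Summing min(X,Y)·P(x,y) over outcomes with X + Y = 5 gives 19/125.
E[min(X, Y) | X + Y = 5] = (19/125) / (13/125) = 19/13.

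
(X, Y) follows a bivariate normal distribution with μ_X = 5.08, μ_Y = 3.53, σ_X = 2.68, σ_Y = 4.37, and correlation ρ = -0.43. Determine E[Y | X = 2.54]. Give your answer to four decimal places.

For a bivariate normal, E[Y | X=x] = μ_Y + ρ·(σ_Y/σ_X)·(x − μ_X).
E[Y | X=2.54] = 3.53 + (-0.43)·(4.37/2.68)·(2.54 − (5.08)) = 3.53 + (-0.70116)·(-2.54) = 5.3109.

5.3109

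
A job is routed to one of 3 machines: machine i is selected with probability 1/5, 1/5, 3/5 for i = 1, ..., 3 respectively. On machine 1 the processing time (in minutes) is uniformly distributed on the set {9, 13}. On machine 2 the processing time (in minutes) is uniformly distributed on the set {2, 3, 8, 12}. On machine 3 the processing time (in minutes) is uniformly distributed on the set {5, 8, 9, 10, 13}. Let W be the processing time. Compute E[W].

177/20

E[W | machine 1] = (9+13)/2 = 11.
E[W | machine 2] = (2+3+8+12)/4 = 25/4.
E[W | machine 3] = (5+8+9+10+13)/5 = 9.
By the law of total expectation,
E[W] = (1/5)·(11) + (1/5)·(25/4) + (3/5)·(9) = 177/20.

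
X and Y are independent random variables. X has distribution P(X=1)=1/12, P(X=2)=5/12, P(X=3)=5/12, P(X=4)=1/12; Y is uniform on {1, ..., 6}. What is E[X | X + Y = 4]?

26/11

P(X + Y = 4) = 11/72.
Summing X·P(x,y) over outcomes with X + Y = 4 gives 13/36.
E[X | X + Y = 4] = (13/36) / (11/72) = 26/11.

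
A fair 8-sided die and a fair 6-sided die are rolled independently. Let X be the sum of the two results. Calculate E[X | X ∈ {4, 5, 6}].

31/6

P(X ∈ {4, 5, 6}) = 1/4.
Σ over the event: 4·1/16 + 5·1/12 + 6·5/48 = 31/24.
E[X | X ∈ {4, 5, 6}] = (31/24) / (1/4) = 31/6.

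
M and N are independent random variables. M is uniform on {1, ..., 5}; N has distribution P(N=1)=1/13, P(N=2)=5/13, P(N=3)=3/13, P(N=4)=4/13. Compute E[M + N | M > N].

P(M > N) = 29/65.
Summing (M+N)·P(x,y) over outcomes with M > N gives 189/65.
E[M + N | M > N] = (189/65) / (29/65) = 189/29.

189/29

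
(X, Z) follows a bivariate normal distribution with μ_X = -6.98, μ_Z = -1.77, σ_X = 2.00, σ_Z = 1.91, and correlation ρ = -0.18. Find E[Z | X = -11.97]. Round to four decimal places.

For a bivariate normal, E[Z | X=x] = μ_Z + ρ·(σ_Z/σ_X)·(x − μ_X).
E[Z | X=-11.97] = -1.77 + (-0.18)·(1.91/2.00)·(-11.97 − (-6.98)) = -1.77 + (-0.1719)·(-4.99) = -0.9122.

-0.9122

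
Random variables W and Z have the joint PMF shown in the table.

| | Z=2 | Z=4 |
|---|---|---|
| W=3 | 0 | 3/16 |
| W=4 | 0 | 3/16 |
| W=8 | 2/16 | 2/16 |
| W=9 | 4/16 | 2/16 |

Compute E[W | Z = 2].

P(Z = 2) = 3/8.
Σ W·P over the event = 8·(2/16) + 9·(4/16) = 13/4.
E[W | Z = 2] = (13/4) / (3/8) = 26/3.

26/3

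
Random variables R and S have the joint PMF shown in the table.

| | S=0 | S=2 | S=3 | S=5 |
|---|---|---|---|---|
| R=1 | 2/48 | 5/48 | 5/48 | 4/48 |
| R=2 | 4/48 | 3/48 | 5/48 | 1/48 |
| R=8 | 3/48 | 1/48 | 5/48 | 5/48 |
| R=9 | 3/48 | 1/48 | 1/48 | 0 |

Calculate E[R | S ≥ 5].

P(S ≥ 5) = 5/24.
Σ R·P over the event = 1·(4/48) + 2·(1/48) + 8·(5/48) = 23/24.
E[R | S ≥ 5] = (23/24) / (5/24) = 23/5.

23/5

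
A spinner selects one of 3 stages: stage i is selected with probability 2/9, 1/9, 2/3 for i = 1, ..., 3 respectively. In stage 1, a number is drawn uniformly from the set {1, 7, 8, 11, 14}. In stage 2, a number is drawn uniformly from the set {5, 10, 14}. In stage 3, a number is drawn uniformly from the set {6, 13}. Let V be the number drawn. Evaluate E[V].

1246/135

E[V | stage 1] = (1+7+8+11+14)/5 = 41/5.
E[V | stage 2] = (5+10+14)/3 = 29/3.
E[V | stage 3] = (6+13)/2 = 19/2.
E[V] = (2/9)·(41/5) + (1/9)·(29/3) + (2/3)·(19/2) = 1246/135.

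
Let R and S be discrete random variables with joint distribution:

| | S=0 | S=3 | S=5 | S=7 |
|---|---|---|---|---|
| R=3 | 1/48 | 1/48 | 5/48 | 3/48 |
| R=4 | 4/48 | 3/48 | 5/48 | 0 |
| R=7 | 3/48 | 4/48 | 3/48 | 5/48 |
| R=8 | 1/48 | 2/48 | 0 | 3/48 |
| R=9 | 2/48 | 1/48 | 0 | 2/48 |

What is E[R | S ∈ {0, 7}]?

19/3

P(S ∈ {0, 7}) = 1/2.
Summing R·P(R=x,S=y) over the conditioning event gives 19/6.
E[R | S ∈ {0, 7}] = (19/6) / (1/2) = 19/3.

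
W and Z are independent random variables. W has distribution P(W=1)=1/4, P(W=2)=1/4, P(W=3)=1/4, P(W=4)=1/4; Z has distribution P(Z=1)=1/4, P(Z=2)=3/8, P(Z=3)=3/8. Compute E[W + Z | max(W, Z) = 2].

27/8

P(max(W, Z) = 2) = 1/4.
Summing (W+Z)·P(x,y) over outcomes with max(W, Z) = 2 gives 27/32.
E[W + Z | max(W, Z) = 2] = (27/32) / (1/4) = 27/8.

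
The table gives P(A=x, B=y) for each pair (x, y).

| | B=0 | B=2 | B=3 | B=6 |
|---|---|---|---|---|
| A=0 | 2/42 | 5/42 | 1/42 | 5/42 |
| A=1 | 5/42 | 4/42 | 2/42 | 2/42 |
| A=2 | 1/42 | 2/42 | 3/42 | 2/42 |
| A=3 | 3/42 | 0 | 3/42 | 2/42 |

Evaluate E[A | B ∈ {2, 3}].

5/4

P(B ∈ {2, 3}) = 10/21.
Σ A·P over the event = 0·(5/42) + 0·(1/42) + 1·(4/42) + 1·(2/42) + 2·(2/42) + 2·(3/42) + 3·(3/42) = 25/42.
E[A | B ∈ {2, 3}] = (25/42) / (10/21) = 5/4.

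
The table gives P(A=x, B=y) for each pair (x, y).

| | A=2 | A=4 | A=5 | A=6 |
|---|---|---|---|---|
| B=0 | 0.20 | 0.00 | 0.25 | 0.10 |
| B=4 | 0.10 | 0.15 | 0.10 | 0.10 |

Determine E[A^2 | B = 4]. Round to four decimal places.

19.7778

P(B = 4) = 0.45.
Σ A^2·P over the event = 4·(0.10) + 16·(0.15) + 25·(0.10) + 36·(0.10) = 8.90.
E[A^2 | B = 4] = (8.90) / (0.45) = 19.7778.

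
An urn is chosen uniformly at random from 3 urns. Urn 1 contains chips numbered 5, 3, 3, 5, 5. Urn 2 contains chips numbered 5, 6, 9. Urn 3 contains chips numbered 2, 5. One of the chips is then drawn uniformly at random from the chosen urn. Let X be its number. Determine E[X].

431/90

E[X | urn 1] = (5+3+3+5+5)/5 = 21/5.
E[X | urn 2] = (5+6+9)/3 = 20/3.
E[X | urn 3] = (2+5)/2 = 7/2.
E[X] = (1/3)·(21/5) + (1/3)·(20/3) + (1/3)·(7/2) = 431/90.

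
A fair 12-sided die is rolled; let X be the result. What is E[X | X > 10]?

Given X > 10, X is equally likely to be any of {11, 12}.
E[X | X > 10] = (11 + 12) / 2 = 23/2.

23/2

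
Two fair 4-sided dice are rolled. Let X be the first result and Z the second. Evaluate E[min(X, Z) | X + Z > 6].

Outcomes with X + Z > 6: (3,4), (4,3), (4,4), each with probability 1/16.
E[min(X, Z) | X + Z > 6] = (3 + 3 + 4) / 3 = 10/3.

10/3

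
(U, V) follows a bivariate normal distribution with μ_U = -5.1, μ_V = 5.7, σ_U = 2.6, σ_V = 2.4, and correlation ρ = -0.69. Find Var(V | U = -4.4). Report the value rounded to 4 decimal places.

For a bivariate normal, Var(V | U=x) = σ_V²(1 − ρ²).
Var(V | U=-4.4) = (2.4)²·(1 − (-0.69)²) = 5.76·0.5239 = 3.0177.

3.0177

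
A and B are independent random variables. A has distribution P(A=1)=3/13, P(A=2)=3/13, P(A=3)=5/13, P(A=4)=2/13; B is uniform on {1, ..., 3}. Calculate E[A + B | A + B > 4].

P(A + B > 4) = 19/39.
Summing (A+B)·P(x,y) over outcomes with A + B > 4 gives 106/39.
E[A + B | A + B > 4] = (106/39) / (19/39) = 106/19.

106/19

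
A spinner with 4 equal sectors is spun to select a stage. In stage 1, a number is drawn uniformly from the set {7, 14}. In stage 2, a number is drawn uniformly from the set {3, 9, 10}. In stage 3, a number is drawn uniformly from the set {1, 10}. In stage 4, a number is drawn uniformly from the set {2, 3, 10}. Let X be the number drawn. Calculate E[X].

85/12

E[X | stage 1] = (7+14)/2 = 21/2.
E[X | stage 2] = (3+9+10)/3 = 22/3.
E[X | stage 3] = (1+10)/2 = 11/2.
E[X | stage 4] = (2+3+10)/3 = 5.
By the law of total expectation,
E[X] = (1/4)·(21/2) + (1/4)·(22/3) + (1/4)·(11/2) + (1/4)·(5) = 85/12.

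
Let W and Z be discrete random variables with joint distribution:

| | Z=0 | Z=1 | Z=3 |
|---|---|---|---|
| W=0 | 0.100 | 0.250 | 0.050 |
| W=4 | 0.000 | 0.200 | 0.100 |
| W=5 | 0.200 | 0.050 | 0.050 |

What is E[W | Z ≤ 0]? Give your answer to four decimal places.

3.3333

P(Z ≤ 0) = 0.300.
Σ W·P over the event = 0·(0.100) + 5·(0.200) = 1.000.
E[W | Z ≤ 0] = (1.000) / (0.300) = 3.3333.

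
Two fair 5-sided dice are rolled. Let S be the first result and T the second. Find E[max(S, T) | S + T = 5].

7/2

P(S + T = 5) = 4/25.
Summing max(S,T)·P(x,y) over outcomes with S + T = 5 gives 14/25.
E[max(S, T) | S + T = 5] = (14/25) / (4/25) = 7/2.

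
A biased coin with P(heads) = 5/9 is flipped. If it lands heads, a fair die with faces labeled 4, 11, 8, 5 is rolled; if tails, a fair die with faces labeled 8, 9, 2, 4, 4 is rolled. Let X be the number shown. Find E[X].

E[X | heads] = (4+11+8+5)/4 = 7.
E[X | tails] = (8+9+2+4+4)/5 = 27/5.
By the law of total expectation,
E[X] = (5/9)·(7) + (4/9)·(27/5) = 283/45.

283/45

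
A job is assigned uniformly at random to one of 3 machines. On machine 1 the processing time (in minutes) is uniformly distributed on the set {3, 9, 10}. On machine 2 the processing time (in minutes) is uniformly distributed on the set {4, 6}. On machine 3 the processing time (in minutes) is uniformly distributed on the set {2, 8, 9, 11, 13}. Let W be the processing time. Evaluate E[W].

314/45

E[W | machine 1] = (3+9+10)/3 = 22/3.
E[W | machine 2] = (4+6)/2 = 5.
E[W | machine 3] = (2+8+9+11+13)/5 = 43/5.
By the law of total expectation,
E[W] = (1/3)·(22/3) + (1/3)·(5) + (1/3)·(43/5) = 314/45.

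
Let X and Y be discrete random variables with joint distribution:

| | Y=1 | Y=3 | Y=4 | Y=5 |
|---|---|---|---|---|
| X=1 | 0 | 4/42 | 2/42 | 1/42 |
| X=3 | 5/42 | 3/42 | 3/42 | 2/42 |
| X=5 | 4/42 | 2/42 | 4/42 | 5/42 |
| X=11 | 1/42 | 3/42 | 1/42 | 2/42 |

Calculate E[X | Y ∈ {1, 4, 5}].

71/15

P(Y ∈ {1, 4, 5}) = 5/7.
Summing X·P(X=x,Y=y) over the conditioning event gives 71/21.
E[X | Y ∈ {1, 4, 5}] = (71/21) / (5/7) = 71/15.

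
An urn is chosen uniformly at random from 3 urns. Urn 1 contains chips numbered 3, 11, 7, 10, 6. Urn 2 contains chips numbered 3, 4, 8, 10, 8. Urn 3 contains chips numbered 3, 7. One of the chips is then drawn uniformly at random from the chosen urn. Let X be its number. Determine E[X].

E[X | urn 1] = (3+11+7+10+6)/5 = 37/5.
E[X | urn 2] = (3+4+8+10+8)/5 = 33/5.
E[X | urn 3] = (3+7)/2 = 5.
E[X] = (1/3)·(37/5) + (1/3)·(33/5) + (1/3)·(5) = 19/3.

19/3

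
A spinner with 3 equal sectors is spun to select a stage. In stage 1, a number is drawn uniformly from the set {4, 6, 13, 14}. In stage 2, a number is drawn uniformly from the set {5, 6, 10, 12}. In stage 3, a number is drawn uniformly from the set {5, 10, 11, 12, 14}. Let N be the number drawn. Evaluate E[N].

E[N | stage 1] = (4+6+13+14)/4 = 37/4.
E[N | stage 2] = (5+6+10+12)/4 = 33/4.
E[N | stage 3] = (5+10+11+12+14)/5 = 52/5.
E[N] = (1/3)·(37/4) + (1/3)·(33/4) + (1/3)·(52/5) = 93/10.

93/10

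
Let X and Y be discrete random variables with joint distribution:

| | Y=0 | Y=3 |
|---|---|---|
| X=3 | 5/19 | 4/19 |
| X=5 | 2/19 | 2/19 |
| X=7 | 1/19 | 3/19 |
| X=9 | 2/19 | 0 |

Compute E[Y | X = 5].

3/2

P(X = 5) = 4/19.
Σ Y·P over the event = 0·(2/19) + 3·(2/19) = 6/19.
E[Y | X = 5] = (6/19) / (4/19) = 3/2.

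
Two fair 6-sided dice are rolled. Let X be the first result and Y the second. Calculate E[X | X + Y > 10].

17/3

Outcomes with X + Y > 10: (5,6), (6,5), (6,6), each with probability 1/36.
E[X | X + Y > 10] = (5 + 6 + 6) / 3 = 17/3.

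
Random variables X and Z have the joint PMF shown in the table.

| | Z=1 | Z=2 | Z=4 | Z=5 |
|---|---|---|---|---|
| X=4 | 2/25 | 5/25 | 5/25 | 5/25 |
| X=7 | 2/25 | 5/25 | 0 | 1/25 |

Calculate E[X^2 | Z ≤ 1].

65/2

P(Z ≤ 1) = 4/25.
Σ X^2·P over the event = 16·(2/25) + 49·(2/25) = 26/5.
E[X^2 | Z ≤ 1] = (26/5) / (4/25) = 65/2.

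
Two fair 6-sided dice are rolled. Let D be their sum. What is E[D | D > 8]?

10

P(D > 8) = 5/18.
Σ over the event: 9·1/9 + 10·1/12 + 11·1/18 + 12·1/36 = 25/9.
E[D | D > 8] = (25/9) / (5/18) = 10.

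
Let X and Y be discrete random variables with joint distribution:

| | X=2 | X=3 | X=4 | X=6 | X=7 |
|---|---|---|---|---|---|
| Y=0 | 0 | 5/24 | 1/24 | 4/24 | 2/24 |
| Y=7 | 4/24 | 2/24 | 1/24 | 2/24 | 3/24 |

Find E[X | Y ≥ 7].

17/4

P(Y ≥ 7) = 1/2.
Summing X·P(X=x,Y=y) over the conditioning event gives 17/8.
E[X | Y ≥ 7] = (17/8) / (1/2) = 17/4.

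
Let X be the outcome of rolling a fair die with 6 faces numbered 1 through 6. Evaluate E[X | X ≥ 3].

9/2

Given X ≥ 3, X is equally likely to be any of {3, 4, 5, 6}.
E[X | X ≥ 3] = (3 + 4 + 5 + 6) / 4 = 9/2.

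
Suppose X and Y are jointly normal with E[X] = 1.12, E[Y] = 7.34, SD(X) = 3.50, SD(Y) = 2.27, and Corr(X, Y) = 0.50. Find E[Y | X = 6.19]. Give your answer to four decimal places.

8.9841

The regression of Y on X has slope ρ·σ_Y/σ_X and passes through (μ_X, μ_Y).
E[Y | X=6.19] = 7.34 + (0.50)·(2.27/3.50)·(6.19 − (1.12)) = 7.34 + (0.324286)·(5.07) = 8.9841.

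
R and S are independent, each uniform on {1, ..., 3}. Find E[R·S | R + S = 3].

2

Outcomes with R + S = 3: (1,2), (2,1), each with probability 1/9.
E[R·S | R + S = 3] = (2 + 2) / 2 = 2.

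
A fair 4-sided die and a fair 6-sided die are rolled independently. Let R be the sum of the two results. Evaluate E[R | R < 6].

P(R < 6) = 5/12.
Σ over the event: 2·1/24 + 3·1/12 + 4·1/8 + 5·1/6 = 5/3.
E[R | R < 6] = (5/3) / (5/12) = 4.

4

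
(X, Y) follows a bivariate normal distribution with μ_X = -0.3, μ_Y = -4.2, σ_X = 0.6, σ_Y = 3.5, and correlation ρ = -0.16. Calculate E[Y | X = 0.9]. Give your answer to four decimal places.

The regression of Y on X has slope ρ·σ_Y/σ_X and passes through (μ_X, μ_Y).
E[Y | X=0.9] = -4.2 + (-0.16)·(3.5/0.6)·(0.9 − (-0.3)) = -4.2 + (-0.93333)·(1.2) = -5.3200.

-5.3200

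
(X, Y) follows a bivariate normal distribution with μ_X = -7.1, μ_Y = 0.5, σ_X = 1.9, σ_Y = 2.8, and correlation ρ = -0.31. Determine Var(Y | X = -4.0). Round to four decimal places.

7.0866

For a bivariate normal, Var(Y | X=x) = σ_Y²(1 − ρ²).
Var(Y | X=-4.0) = (2.8)²·(1 − (-0.31)²) = 7.84·0.9039 = 7.0866.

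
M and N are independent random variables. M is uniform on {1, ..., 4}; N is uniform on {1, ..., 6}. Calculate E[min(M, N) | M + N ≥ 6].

P(M + N ≥ 6) = 7/12.
Summing min(M,N)·P(x,y) over outcomes with M + N ≥ 6 gives 37/24.
E[min(M, N) | M + N ≥ 6] = (37/24) / (7/12) = 37/14.

37/14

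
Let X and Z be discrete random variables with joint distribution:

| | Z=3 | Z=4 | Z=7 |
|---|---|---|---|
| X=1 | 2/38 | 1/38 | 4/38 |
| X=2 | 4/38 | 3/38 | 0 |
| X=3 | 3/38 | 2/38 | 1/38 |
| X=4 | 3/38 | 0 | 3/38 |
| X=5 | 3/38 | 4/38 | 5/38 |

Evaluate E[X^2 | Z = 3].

P(Z = 3) = 15/38.
Σ X^2·P over the event = 1·(2/38) + 4·(4/38) + 9·(3/38) + 16·(3/38) + 25·(3/38) = 84/19.
E[X^2 | Z = 3] = (84/19) / (15/38) = 56/5.

56/5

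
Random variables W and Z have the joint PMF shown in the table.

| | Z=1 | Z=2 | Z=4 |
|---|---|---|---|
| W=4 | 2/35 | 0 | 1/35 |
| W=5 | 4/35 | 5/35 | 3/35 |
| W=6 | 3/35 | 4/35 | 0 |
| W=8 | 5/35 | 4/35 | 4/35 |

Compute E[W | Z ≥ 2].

44/7

P(Z ≥ 2) = 3/5.
Σ W·P over the event = 4·(1/35) + 5·(5/35) + 5·(3/35) + 6·(4/35) + 8·(4/35) + 8·(4/35) = 132/35.
E[W | Z ≥ 2] = (132/35) / (3/5) = 44/7.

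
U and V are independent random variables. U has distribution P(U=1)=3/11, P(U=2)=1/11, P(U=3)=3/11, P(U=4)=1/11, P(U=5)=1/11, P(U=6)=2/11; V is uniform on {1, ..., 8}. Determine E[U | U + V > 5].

40/11

P(U + V > 5) = 3/4.
Summing U·P(x,y) over outcomes with U + V > 5 gives 30/11.
E[U | U + V > 5] = (30/11) / (3/4) = 40/11.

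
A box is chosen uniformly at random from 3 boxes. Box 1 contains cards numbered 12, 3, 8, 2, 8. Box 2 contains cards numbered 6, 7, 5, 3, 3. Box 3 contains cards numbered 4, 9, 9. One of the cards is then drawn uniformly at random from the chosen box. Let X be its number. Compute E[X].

E[X | box 1] = (12+3+8+2+8)/5 = 33/5.
E[X | box 2] = (6+7+5+3+3)/5 = 24/5.
E[X | box 3] = (4+9+9)/3 = 22/3.
By the law of total expectation,
E[X] = (1/3)·(33/5) + (1/3)·(24/5) + (1/3)·(22/3) = 281/45.

281/45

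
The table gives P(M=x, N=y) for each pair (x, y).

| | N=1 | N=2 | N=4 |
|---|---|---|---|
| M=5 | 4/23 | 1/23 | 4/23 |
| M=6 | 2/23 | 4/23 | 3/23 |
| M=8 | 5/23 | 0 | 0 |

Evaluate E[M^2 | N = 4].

208/7

P(N = 4) = 7/23.
Σ M^2·P over the event = 25·(4/23) + 36·(3/23) = 208/23.
E[M^2 | N = 4] = (208/23) / (7/23) = 208/7.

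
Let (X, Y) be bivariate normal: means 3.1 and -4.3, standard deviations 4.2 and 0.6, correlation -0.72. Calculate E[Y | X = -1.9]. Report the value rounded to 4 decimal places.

For a bivariate normal, E[Y | X=x] = μ_Y + ρ·(σ_Y/σ_X)·(x − μ_X).
E[Y | X=-1.9] = -4.3 + (-0.72)·(0.6/4.2)·(-1.9 − (3.1)) = -4.3 + (-0.10286)·(-5) = -3.7857.

-3.7857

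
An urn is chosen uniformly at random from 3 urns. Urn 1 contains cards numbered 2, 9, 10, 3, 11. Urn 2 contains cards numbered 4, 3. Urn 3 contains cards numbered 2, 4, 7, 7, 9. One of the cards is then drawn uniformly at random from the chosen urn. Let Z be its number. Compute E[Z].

163/30

E[Z | urn 1] = (2+9+10+3+11)/5 = 7.
E[Z | urn 2] = (4+3)/2 = 7/2.
E[Z | urn 3] = (2+4+7+7+9)/5 = 29/5.
E[Z] = (1/3)·(7) + (1/3)·(7/2) + (1/3)·(29/5) = 163/30.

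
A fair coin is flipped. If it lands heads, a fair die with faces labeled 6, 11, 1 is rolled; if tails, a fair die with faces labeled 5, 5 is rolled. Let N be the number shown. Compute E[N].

E[N | heads] = (6+11+1)/3 = 6.
E[N | tails] = (5+5)/2 = 5.
By the law of total expectation,
E[N] = (1/2)·(6) + (1/2)·(5) = 11/2.

11/2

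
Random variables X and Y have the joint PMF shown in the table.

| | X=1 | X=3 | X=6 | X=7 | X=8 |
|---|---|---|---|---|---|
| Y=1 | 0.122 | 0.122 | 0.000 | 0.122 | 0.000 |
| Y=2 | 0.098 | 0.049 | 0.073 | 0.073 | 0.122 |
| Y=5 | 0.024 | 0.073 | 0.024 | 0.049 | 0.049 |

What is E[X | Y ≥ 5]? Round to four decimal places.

5.1233

P(Y ≥ 5) = 0.219.
Σ X·P over the event = 1·(0.024) + 3·(0.073) + 6·(0.024) + 7·(0.049) + 8·(0.049) = 1.122.
E[X | Y ≥ 5] = (1.122) / (0.219) = 5.1233.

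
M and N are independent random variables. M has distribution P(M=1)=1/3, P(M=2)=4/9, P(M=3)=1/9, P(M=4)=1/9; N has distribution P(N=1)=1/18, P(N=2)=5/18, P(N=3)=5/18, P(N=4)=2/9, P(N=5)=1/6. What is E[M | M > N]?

P(M > N) = 7/54.
Summing M·P(x,y) over outcomes with M > N gives 35/81.
E[M | M > N] = (35/81) / (7/54) = 10/3.

10/3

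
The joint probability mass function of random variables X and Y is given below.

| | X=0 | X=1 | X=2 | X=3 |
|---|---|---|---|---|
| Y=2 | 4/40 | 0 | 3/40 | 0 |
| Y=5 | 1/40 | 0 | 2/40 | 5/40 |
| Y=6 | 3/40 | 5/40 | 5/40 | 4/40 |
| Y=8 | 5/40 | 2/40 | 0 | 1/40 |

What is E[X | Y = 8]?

5/8

P(Y = 8) = 1/5.
Σ X·P over the event = 0·(5/40) + 1·(2/40) + 3·(1/40) = 1/8.
E[X | Y = 8] = (1/8) / (1/5) = 5/8.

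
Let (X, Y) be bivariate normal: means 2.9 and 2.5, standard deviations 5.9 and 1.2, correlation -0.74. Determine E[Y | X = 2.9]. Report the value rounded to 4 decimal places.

2.5000

For a bivariate normal, E[Y | X=x] = μ_Y + ρ·(σ_Y/σ_X)·(x − μ_X).
E[Y | X=2.9] = 2.5 + (-0.74)·(1.2/5.9)·(2.9 − (2.9)) = 2.5 + (-0.15051)·(0) = 2.5000.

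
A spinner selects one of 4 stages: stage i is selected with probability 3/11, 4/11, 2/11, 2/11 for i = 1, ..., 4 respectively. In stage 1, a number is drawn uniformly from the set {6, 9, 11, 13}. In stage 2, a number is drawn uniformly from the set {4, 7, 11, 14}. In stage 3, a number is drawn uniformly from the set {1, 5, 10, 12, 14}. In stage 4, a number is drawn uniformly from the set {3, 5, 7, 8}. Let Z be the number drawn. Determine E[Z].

1871/220

E[Z | stage 1] = (6+9+11+13)/4 = 39/4.
E[Z | stage 2] = (4+7+11+14)/4 = 9.
E[Z | stage 3] = (1+5+10+12+14)/5 = 42/5.
E[Z | stage 4] = (3+5+7+8)/4 = 23/4.
By the law of total expectation,
E[Z] = (3/11)·(39/4) + (4/11)·(9) + (2/11)·(42/5) + (2/11)·(23/4) = 1871/220.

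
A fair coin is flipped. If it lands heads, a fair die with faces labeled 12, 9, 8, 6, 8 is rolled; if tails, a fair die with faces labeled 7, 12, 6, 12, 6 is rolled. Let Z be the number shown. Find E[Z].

E[Z | heads] = (12+9+8+6+8)/5 = 43/5.
E[Z | tails] = (7+12+6+12+6)/5 = 43/5.
E[Z] = (1/2)·(43/5) + (1/2)·(43/5) = 43/5.

43/5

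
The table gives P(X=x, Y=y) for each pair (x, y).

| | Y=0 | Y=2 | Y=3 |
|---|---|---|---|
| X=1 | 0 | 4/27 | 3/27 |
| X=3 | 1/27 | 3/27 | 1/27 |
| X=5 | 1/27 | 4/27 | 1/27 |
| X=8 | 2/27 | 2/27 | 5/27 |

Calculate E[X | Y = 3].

51/10

P(Y = 3) = 10/27.
Σ X·P over the event = 1·(3/27) + 3·(1/27) + 5·(1/27) + 8·(5/27) = 17/9.
E[X | Y = 3] = (17/9) / (10/27) = 51/10.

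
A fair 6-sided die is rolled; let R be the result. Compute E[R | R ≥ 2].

4

Given R ≥ 2, R is equally likely to be any of {2, 3, 4, 5, 6}.
E[R | R ≥ 2] = (2 + 3 + 4 + 5 + 6) / 5 = 4.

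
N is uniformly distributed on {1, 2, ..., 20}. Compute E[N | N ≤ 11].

6

Given N ≤ 11, N is equally likely to be any of {1, 2, 3, 4, 5, 6, 7, 8, 9, 10, 11}.
E[N | N ≤ 11] = (1 + 2 + 3 + 4 + 5 + 6 + 7 + 8 + 9 + 10 + 11) / 11 = 6.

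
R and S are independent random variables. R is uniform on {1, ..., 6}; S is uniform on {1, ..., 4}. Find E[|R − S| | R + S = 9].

Outcomes with R + S = 9: (5,4), (6,3), each with probability 1/24.
E[|R − S| | R + S = 9] = (1 + 3) / 2 = 2.

2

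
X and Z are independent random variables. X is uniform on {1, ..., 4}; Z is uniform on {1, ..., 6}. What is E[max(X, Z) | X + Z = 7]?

19/4

Outcomes with X + Z = 7: (1,6), (2,5), (3,4), (4,3), each with probability 1/24.
E[max(X, Z) | X + Z = 7] = (6 + 5 + 4 + 4) / 4 = 19/4.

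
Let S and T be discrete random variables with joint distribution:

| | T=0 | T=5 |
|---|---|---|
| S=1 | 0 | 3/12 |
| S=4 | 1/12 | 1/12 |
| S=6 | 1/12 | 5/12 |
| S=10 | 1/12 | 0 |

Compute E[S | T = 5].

P(T = 5) = 3/4.
Σ S·P over the event = 1·(3/12) + 4·(1/12) + 6·(5/12) = 37/12.
E[S | T = 5] = (37/12) / (3/4) = 37/9.

37/9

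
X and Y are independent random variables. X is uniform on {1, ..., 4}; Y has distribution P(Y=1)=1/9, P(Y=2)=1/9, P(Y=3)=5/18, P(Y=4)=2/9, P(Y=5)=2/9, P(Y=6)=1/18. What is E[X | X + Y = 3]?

P(X + Y = 3) = 1/18.
Summing X·P(x,y) over outcomes with X + Y = 3 gives 1/12.
E[X | X + Y = 3] = (1/12) / (1/18) = 3/2.

3/2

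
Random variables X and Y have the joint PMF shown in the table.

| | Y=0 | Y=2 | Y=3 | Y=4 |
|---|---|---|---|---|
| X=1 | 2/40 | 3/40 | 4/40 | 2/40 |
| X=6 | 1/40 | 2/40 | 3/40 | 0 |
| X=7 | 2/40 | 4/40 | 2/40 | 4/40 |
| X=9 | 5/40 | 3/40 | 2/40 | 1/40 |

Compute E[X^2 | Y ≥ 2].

P(Y ≥ 2) = 3/4.
Summing X^2·P(X=x,Y=y) over the conditioning event gives 233/8.
E[X^2 | Y ≥ 2] = (233/8) / (3/4) = 233/6.

233/6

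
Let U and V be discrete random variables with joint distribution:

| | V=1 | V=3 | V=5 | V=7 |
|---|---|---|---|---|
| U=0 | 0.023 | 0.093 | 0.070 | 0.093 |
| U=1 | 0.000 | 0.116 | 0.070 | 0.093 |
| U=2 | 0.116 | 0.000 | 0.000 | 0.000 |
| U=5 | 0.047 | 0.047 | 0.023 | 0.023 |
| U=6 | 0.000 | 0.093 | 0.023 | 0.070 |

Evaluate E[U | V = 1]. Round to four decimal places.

2.5108

P(V = 1) = 0.186.
Σ U·P over the event = 0·(0.023) + 2·(0.116) + 5·(0.047) = 0.467.
E[U | V = 1] = (0.467) / (0.186) = 2.5108.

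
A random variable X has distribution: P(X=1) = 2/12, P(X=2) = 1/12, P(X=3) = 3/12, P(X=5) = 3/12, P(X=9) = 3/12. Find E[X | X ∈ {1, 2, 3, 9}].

P(X ∈ {1, 2, 3, 9}) = 3/4.
Σ over the event: 1·1/6 + 2·1/12 + 3·1/4 + 9·1/4 = 10/3.
E[X | X ∈ {1, 2, 3, 9}] = (10/3) / (3/4) = 40/9.

40/9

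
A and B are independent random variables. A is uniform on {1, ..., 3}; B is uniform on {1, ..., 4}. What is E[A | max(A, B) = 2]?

P(max(A, B) = 2) = 1/4.
Summing A·P(x,y) over outcomes with max(A, B) = 2 gives 5/12.
E[A | max(A, B) = 2] = (5/12) / (1/4) = 5/3.

5/3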